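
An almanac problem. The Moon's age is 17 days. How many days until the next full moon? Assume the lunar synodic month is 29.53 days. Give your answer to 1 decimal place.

Full moon occurs at elongation 180°, i.e. at age 29.53 × 180/360 = 14.765 d.
This lunation's full moon (14.765 d) has passed, so add one period: 44.295 − 17 = 27.295 days.

27.3 days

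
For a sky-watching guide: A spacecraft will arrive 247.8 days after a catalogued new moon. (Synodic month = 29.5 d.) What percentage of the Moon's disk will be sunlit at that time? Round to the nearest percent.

90%

247.8/29.5 = 8.400 lunations, so 8 complete cycles and 11.80 d into the next.
Elongation θ = 360° × 11.80/29.5 ≈ 144.0°.
Illuminated fraction = (1 − cos 144.0°)/2 = (1 − (-0.809))/2 ≈ 0.905, so 90%.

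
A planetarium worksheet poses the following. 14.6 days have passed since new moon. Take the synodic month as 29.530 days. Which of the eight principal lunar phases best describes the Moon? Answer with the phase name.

θ ≈ 360° × 14.6/29.530 = 178°, which falls in the full moon sector.

full moon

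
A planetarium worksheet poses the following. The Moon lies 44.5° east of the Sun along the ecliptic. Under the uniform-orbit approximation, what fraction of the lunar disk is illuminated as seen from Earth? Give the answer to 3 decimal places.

0.143

Half-versine of 44.5°: (1 − 0.713)/2 = 0.143.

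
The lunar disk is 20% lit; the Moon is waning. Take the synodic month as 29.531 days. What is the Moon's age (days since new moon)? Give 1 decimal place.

From f = (1 − cos θ)/2: cos θ = 1 − 2×0.20 = 0.600; arccos → 53.1°.
A waning Moon lies in 180°–360°, so θ = 360° − 53.1° = 306.9°.
That fraction of the synodic month is 306.9/360 × 29.531 d ≈ 25.17 d.

25.2 days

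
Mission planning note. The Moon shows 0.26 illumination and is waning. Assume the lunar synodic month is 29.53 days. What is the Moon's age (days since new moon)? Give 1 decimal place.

cos θ = 1 − 2f = 0.480, giving a principal value of 61.3°.
Since the Moon is past full (waning), take the reflex angle: θ = 360° − 61.3° = 298.7°.
Age = 29.53 × 298.7°/360° ≈ 24.50 days.

24.5 days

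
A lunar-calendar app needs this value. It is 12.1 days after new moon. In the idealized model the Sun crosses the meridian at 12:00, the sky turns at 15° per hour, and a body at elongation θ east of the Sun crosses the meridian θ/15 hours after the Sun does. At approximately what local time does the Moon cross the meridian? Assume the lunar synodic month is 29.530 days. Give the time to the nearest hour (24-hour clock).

22:00

Phase angle: θ = 360°·(12.1 d)/(29.530 d) = 147.5°.
The Moon trails the Sun by θ/15 = 147.5/15 ≈ 9.83 hours.
12:00 + 9.83 h ≈ 21:50 → 22:00 to the nearest hour.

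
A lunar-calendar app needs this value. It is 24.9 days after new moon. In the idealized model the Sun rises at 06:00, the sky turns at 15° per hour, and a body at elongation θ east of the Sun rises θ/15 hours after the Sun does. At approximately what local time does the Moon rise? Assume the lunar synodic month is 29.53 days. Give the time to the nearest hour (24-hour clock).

02:00

Elongation θ = 360° × 24.9/29.53 ≈ 303.6°.
Delay after the Sun = 303.6° / (15°/h) ≈ 20.24 h.
06:00 + 20.24 h ≈ 02:14 → 02:00 to the nearest hour.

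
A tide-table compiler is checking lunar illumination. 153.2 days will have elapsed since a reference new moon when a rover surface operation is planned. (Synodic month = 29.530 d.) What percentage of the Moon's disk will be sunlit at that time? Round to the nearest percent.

153.2/29.530 = 5.188 lunations, so 5 complete cycles and 5.55 d into the next.
Phase angle: θ = 360°·(5.55 d)/(29.530 d) = 67.7°.
With cos θ = 0.380, the lit fraction is (1 − 0.380)/2 ≈ 0.310, so 31%.

31%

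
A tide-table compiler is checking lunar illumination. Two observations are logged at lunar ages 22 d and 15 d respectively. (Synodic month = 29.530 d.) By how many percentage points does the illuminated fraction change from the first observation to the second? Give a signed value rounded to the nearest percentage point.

+48 pp

θ₁ = 360° × 22/29.530 = 268.2°, f₁ = (1 − cos θ₁)/2 = 0.516.
θ₂ = 360° × 15/29.530 = 182.9°, f₂ = (1 − cos θ₂)/2 = 0.999.
Change = f₂ − f₁ = +0.484 → +48 percentage points.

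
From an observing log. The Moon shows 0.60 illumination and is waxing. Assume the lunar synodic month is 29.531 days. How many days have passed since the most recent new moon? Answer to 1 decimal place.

8.3 days

Invert f = (1 − cos θ)/2 to get cos θ = 1 − 2(0.60) = -0.200, hence θ₀ = arccos -0.200 = 101.5°.
Waxing ⇒ before full, so θ = 101.5°.
That fraction of the synodic month is 101.5/360 × 29.531 d ≈ 8.33 d.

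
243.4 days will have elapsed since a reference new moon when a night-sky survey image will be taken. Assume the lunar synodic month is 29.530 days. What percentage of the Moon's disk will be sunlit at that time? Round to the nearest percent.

48%

Reduce mod P: 243.4 − 8×29.530 = 7.16 d into the current lunation.
Phase angle: θ = 360°·(7.16 d)/(29.530 d) = 87.3°.
With cos θ = 0.047, the lit fraction is (1 − 0.047)/2 ≈ 0.476, so 48%.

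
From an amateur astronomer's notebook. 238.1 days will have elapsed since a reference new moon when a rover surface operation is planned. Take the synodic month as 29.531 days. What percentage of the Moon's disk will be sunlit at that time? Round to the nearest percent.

238.1 d spans 8 complete synodic months (8 × 29.531 = 236.25 d) plus 1.85 d.
Elongation θ = 360° × 1.85/29.531 ≈ 22.6°.
Illuminated fraction = (1 − cos 22.6°)/2 = (1 − 0.923)/2 ≈ 0.038, so 4%.

4%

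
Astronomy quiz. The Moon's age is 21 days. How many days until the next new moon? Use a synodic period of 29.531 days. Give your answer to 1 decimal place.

8.5 days

The next new moon completes the synodic month: 29.531 − 21 = 8.531 days.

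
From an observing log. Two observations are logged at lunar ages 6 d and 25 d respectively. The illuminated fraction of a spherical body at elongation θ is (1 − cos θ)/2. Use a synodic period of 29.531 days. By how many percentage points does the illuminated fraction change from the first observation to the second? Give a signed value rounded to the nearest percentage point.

-14 pp

First observation: θ = 360°·6/29.531 = 73.1°, so f = 0.355.
Second observation: θ = 304.8°, f = 0.215.
Δf = 0.215 − 0.355 = -0.140, i.e. -14 pp.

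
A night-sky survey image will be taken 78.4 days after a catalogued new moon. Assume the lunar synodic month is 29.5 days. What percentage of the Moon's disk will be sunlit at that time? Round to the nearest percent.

77%

78.4 d spans 2 complete synodic months (2 × 29.5 = 59.00 d) plus 19.40 d.
The Moon has covered 19.40/29.5 of its cycle, so θ ≈ 360° × 19.40/29.5 = 236.7°.
Illuminated fraction = (1 − cos 236.7°)/2 = (1 − (-0.548))/2 ≈ 0.774, so 77%.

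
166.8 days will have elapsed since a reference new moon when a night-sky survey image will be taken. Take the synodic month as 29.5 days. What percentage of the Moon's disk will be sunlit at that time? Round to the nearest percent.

78%

166.8/29.5 = 5.654 lunations, so 5 complete cycles and 19.30 d into the next.
Elongation θ = 360° × 19.30/29.5 ≈ 235.5°.
Illuminated fraction = (1 − cos 235.5°)/2 = (1 − (-0.566))/2 ≈ 0.783, so 78%.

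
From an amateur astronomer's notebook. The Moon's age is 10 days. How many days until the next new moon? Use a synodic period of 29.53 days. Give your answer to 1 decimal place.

One full lunation from the last new moon is 29.53 d; remaining = 29.53 − 10 = 19.530 d.

19.5 days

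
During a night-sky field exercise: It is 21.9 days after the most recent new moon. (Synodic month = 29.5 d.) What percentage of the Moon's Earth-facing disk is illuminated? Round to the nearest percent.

52%

Elongation θ = 360° × 21.9/29.5 ≈ 267.3°.
Illuminated fraction = (1 − cos 267.3°)/2 = (1 − (-0.048))/2 ≈ 0.524, so 52%.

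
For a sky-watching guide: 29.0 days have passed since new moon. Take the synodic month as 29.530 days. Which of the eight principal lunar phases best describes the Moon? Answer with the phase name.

θ ≈ 360° × 29.0/29.530 = 354°, which falls in the new moon sector.

new moon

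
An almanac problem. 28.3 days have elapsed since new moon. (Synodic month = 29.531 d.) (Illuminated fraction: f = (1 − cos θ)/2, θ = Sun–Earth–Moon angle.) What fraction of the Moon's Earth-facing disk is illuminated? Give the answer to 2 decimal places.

Phase angle: θ = 360°·(28.3 d)/(29.531 d) = 345.0°.
Illuminated fraction = (1 − cos 345.0°)/2 = (1 − 0.966)/2 ≈ 0.017.

0.02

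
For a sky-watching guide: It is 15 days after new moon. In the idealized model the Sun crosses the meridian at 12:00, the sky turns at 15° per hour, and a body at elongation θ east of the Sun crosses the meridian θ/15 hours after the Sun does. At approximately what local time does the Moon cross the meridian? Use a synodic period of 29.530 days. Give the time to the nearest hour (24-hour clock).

00:00

Elongation θ = 360° × 15/29.530 ≈ 182.9°.
The Moon trails the Sun by θ/15 = 182.9/15 ≈ 12.19 hours.
12:00 + 12.19 h ≈ 00:11 → 00:00 to the nearest hour.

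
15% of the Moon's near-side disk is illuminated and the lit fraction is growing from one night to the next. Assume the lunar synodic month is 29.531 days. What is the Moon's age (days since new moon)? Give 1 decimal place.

Invert f = (1 − cos θ)/2 to get cos θ = 1 − 2(0.15) = 0.700, hence θ₀ = arccos 0.700 = 45.6°.
Before full moon the principal value applies: θ = 45.6°.
That fraction of the synodic month is 45.6/360 × 29.531 d ≈ 3.74 d.

3.7 days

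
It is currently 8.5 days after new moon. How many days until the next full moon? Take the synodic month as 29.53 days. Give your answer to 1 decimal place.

6.3 days

Full moon occurs at elongation 180°, i.e. at age 29.53 × 180/360 = 14.765 d.
That is 14.765 − 8.5 = 6.265 days ahead.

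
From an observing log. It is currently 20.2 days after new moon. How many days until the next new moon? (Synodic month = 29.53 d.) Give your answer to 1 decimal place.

The next new moon completes the synodic month: 29.53 − 20.2 = 9.330 days.

9.3 days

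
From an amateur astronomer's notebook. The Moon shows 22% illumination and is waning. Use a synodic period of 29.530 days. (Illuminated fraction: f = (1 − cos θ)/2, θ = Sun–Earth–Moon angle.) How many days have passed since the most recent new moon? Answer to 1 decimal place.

24.9 days

Invert f = (1 − cos θ)/2 to get cos θ = 1 − 2(0.22) = 0.560, hence θ₀ = arccos 0.560 = 55.9°.
Waning ⇒ past full, so θ = 360° − 55.9° = 304.1°.
That fraction of the synodic month is 304.1/360 × 29.530 d ≈ 24.94 d.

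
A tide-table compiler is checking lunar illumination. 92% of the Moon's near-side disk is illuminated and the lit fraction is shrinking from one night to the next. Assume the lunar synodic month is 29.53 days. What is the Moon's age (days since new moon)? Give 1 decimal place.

cos θ = 1 − 2f = -0.840, giving a principal value of 147.1°.
Waning ⇒ past full, so θ = 360° − 147.1° = 212.9°.
Age = 29.53 × 212.9°/360° ≈ 17.46 days.

17.5 days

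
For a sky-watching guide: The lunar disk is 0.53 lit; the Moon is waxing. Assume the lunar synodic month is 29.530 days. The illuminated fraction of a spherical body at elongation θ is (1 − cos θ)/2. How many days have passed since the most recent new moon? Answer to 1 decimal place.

7.7 days

From f = (1 − cos θ)/2: cos θ = 1 − 2×0.53 = -0.060; arccos → 93.4°.
Before full moon the principal value applies: θ = 93.4°.
At 360°/29.530 d per day, 93.4° corresponds to 7.66 days.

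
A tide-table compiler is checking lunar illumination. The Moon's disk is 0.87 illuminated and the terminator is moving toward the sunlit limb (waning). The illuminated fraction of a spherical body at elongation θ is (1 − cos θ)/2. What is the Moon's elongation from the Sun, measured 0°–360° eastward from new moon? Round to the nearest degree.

cos θ = 1 − 2f = -0.740, giving a principal value of 137.7°.
Waning ⇒ past full, so θ = 360° − 137.7° = 222.3°.

222°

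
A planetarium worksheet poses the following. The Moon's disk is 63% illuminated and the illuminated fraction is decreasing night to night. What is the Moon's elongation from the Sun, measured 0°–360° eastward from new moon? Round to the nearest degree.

cos θ = 1 − 2f = -0.260, giving a principal value of 105.1°.
Since the Moon is past full (waning), take the reflex angle: θ = 360° − 105.1° = 254.9°.

255°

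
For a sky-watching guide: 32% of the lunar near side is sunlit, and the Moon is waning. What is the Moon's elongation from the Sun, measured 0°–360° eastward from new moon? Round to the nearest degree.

From f = (1 − cos θ)/2: cos θ = 1 − 2×0.32 = 0.360; arccos → 68.9°.
Waning ⇒ past full, so θ = 360° − 68.9° = 291.1°.

291°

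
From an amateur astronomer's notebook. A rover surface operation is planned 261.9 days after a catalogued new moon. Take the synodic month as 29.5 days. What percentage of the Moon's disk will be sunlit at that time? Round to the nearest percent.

261.9 d spans 8 complete synodic months (8 × 29.5 = 236.00 d) plus 25.90 d.
Elongation θ = 360° × 25.90/29.5 ≈ 316.1°.
Illuminated fraction = (1 − cos 316.1°)/2 = (1 − 0.720)/2 ≈ 0.140, so 14%.

14%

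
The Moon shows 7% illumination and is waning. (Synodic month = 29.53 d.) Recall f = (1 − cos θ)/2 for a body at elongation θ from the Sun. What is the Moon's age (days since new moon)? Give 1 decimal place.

cos θ = 1 − 2f = 0.860, giving a principal value of 30.7°.
A waning Moon lies in 180°–360°, so θ = 360° − 30.7° = 329.3°.
Age = 29.53 × 329.3°/360° ≈ 27.01 days.

27.0 days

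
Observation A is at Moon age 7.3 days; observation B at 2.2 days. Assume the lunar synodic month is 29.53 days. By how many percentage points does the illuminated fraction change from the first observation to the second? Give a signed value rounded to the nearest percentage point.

-44 percentage points

θ₁ = 360° × 7.3/29.53 = 89.0°, f₁ = (1 − cos θ₁)/2 = 0.491.
θ₂ = 360° × 2.2/29.53 = 26.8°, f₂ = (1 − cos θ₂)/2 = 0.054.
Change = f₂ − f₁ = -0.437 → -44 percentage points.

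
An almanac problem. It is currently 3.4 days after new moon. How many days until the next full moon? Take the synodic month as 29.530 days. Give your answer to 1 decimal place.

Full moon occurs at elongation 180°, i.e. at age 29.530 × 180/360 = 14.765 d.
So 11.365 days remain (14.765 − 3.4).

11.4 days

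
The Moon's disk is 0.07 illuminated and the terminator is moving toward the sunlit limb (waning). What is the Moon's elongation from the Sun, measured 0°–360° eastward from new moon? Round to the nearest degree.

cos θ = 1 − 2f = 0.860, giving a principal value of 30.7°.
A waning Moon lies in 180°–360°, so θ = 360° − 30.7° = 329.3°.

329°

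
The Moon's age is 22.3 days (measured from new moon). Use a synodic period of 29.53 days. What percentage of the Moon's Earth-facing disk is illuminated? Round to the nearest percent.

Elongation θ = 360° × 22.3/29.53 ≈ 271.9°.
Illuminated fraction = (1 − cos 271.9°)/2 = (1 − 0.032)/2 ≈ 0.484, so 48%.

48%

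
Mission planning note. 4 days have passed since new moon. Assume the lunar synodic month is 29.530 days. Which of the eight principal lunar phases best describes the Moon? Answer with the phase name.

waxing crescent

θ ≈ 360° × 4/29.530 = 49°, which falls in the waxing crescent sector.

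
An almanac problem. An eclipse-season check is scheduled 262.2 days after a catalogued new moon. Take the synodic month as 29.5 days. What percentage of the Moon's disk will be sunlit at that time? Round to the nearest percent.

12%

262.2/29.5 = 8.888 lunations, so 8 complete cycles and 26.20 d into the next.
The Moon has covered 26.20/29.5 of its cycle, so θ ≈ 360° × 26.20/29.5 = 319.7°.
Illuminated fraction = (1 − cos 319.7°)/2 = (1 − 0.763)/2 ≈ 0.119, so 12%.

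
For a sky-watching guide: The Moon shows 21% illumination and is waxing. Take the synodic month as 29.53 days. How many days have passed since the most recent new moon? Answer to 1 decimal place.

From f = (1 − cos θ)/2: cos θ = 1 − 2×0.21 = 0.580; arccos → 54.5°.
Waxing ⇒ before full, so θ = 54.5°.
Age = 29.53 × 54.5°/360° ≈ 4.47 days.

4.5 days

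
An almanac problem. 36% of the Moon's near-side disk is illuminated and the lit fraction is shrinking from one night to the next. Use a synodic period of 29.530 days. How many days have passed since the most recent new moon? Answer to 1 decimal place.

Invert f = (1 − cos θ)/2 to get cos θ = 1 − 2(0.36) = 0.280, hence θ₀ = arccos 0.280 = 73.7°.
Waning ⇒ past full, so θ = 360° − 73.7° = 286.3°.
That fraction of the synodic month is 286.3/360 × 29.530 d ≈ 23.48 d.

23.5 days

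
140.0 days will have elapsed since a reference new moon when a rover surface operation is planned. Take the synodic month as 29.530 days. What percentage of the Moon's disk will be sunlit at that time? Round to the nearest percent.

140.0/29.530 = 4.741 lunations, so 4 complete cycles and 21.88 d into the next.
The Moon has covered 21.88/29.530 of its cycle, so θ ≈ 360° × 21.88/29.530 = 266.7°.
cos 266.7° = (-0.057), so f = (1 − (-0.057))/2 = 0.528, so 53%.

53%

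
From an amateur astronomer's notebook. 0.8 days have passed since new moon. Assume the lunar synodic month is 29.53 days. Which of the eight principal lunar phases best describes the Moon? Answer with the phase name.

new moon

At 0.8/29.53 of the cycle, θ ≈ 10° — the new moon range.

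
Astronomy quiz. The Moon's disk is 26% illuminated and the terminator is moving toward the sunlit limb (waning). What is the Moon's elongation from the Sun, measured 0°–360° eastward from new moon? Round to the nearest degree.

Invert f = (1 − cos θ)/2 to get cos θ = 1 − 2(0.26) = 0.480, hence θ₀ = arccos 0.480 = 61.3°.
Waning ⇒ past full, so θ = 360° − 61.3° = 298.7°.

299°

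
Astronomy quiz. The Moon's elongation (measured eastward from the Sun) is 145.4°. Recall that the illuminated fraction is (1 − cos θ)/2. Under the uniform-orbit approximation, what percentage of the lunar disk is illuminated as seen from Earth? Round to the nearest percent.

91%

f = (1 − cos 145.4°)/2 = (1 − (-0.823))/2 ≈ 0.912, i.e. 91%.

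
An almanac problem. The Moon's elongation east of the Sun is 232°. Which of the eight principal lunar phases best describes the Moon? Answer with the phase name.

The waning gibbous sector spans roughly 202°–248°; 232° falls inside it.

waning gibbous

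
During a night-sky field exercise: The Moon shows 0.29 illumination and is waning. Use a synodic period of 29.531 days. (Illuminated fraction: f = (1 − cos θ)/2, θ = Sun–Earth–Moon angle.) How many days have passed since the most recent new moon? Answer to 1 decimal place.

Invert f = (1 − cos θ)/2 to get cos θ = 1 − 2(0.29) = 0.420, hence θ₀ = arccos 0.420 = 65.2°.
Waning ⇒ past full, so θ = 360° − 65.2° = 294.8°.
At 360°/29.531 d per day, 294.8° corresponds to 24.19 days.

24.2 days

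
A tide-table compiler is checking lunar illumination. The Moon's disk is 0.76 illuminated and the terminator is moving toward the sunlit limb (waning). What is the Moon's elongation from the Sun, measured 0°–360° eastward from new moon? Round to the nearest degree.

239°

cos θ = 1 − 2f = -0.520, giving a principal value of 121.3°.
A waning Moon lies in 180°–360°, so θ = 360° − 121.3° = 238.7°.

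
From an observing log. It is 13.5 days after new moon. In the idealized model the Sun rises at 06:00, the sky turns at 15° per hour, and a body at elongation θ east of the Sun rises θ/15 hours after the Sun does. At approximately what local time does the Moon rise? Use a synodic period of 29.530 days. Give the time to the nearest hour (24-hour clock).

17:00

Elongation θ = 360° × 13.5/29.530 ≈ 164.6°.
The Moon trails the Sun by θ/15 = 164.6/15 ≈ 10.97 hours.
06:00 + 10.97 h ≈ 16:58 → 17:00 to the nearest hour.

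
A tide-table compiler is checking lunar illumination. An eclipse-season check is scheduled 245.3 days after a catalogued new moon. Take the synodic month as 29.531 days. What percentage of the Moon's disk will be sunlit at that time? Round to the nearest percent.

Reduce mod P: 245.3 − 8×29.531 = 9.05 d into the current lunation.
Phase angle: θ = 360°·(9.05 d)/(29.531 d) = 110.3°.
Illuminated fraction = (1 − cos 110.3°)/2 = (1 − (-0.348))/2 ≈ 0.674, so 67%.

67%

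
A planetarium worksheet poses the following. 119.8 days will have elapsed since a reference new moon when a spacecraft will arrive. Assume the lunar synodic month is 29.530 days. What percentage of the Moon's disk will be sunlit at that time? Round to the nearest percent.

3%

119.8 d spans 4 complete synodic months (4 × 29.530 = 118.12 d) plus 1.68 d.
The Moon has covered 1.68/29.530 of its cycle, so θ ≈ 360° × 1.68/29.530 = 20.5°.
With cos θ = 0.937, the lit fraction is (1 − 0.937)/2 ≈ 0.032, so 3%.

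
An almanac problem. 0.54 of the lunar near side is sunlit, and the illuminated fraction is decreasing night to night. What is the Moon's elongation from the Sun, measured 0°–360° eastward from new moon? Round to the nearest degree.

265°

cos θ = 1 − 2f = -0.080, giving a principal value of 94.6°.
Waning ⇒ past full, so θ = 360° − 94.6° = 265.4°.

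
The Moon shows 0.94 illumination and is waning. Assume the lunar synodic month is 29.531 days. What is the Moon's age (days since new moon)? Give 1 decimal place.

17.1 days

cos θ = 1 − 2f = -0.880, giving a principal value of 151.6°.
Since the Moon is past full (waning), take the reflex angle: θ = 360° − 151.6° = 208.4°.
That fraction of the synodic month is 208.4/360 × 29.531 d ≈ 17.09 d.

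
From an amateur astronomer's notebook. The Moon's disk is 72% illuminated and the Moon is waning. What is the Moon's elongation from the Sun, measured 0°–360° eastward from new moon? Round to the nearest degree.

244°

Invert f = (1 − cos θ)/2 to get cos θ = 1 − 2(0.72) = -0.440, hence θ₀ = arccos -0.440 = 116.1°.
A waning Moon lies in 180°–360°, so θ = 360° − 116.1° = 243.9°.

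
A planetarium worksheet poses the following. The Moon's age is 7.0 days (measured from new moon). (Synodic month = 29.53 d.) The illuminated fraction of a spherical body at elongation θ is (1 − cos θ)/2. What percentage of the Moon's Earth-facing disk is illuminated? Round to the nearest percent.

46%

Elongation θ = 360° × 7.0/29.53 ≈ 85.3°.
With cos θ = 0.081, the lit fraction is (1 − 0.081)/2 ≈ 0.459, so 46%.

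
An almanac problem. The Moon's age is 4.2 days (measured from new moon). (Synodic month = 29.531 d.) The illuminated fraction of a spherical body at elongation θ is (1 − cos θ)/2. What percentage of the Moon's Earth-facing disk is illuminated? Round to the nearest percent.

Phase angle: θ = 360°·(4.2 d)/(29.531 d) = 51.2°.
cos 51.2° = 0.627, so f = (1 − 0.627)/2 = 0.187, so 19%.

19%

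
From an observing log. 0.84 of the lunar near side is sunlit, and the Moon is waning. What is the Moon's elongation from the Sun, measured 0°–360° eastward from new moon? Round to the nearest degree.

From f = (1 − cos θ)/2: cos θ = 1 − 2×0.84 = -0.680; arccos → 132.8°.
Since the Moon is past full (waning), take the reflex angle: θ = 360° − 132.8° = 227.2°.

227°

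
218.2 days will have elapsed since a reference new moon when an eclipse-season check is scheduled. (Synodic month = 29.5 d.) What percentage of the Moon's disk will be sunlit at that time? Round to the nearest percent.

218.2 d spans 7 complete synodic months (7 × 29.5 = 206.50 d) plus 11.70 d.
Elongation θ = 360° × 11.70/29.5 ≈ 142.8°.
cos 142.8° = (-0.796), so f = (1 − (-0.796))/2 = 0.898, so 90%.

90%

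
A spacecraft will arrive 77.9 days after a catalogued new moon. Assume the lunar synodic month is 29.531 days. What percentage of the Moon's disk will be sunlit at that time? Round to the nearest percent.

82%

77.9/29.531 = 2.638 lunations, so 2 complete cycles and 18.84 d into the next.
Elongation θ = 360° × 18.84/29.531 ≈ 229.6°.
With cos θ = (-0.648), the lit fraction is (1 − (-0.648))/2 ≈ 0.824, so 82%.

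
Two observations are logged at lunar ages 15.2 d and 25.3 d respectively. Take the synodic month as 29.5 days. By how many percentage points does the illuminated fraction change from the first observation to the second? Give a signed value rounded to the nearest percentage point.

θ₁ = 360° × 15.2/29.5 = 185.5°, f₁ = (1 − cos θ₁)/2 = 0.998.
θ₂ = 360° × 25.3/29.5 = 308.7°, f₂ = (1 − cos θ₂)/2 = 0.187.
Change = f₂ − f₁ = -0.811 → -81 percentage points.

-81 pp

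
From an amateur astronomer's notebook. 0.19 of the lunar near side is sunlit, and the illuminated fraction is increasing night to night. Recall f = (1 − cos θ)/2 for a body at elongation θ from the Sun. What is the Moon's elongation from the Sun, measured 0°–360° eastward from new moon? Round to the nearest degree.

Invert f = (1 − cos θ)/2 to get cos θ = 1 − 2(0.19) = 0.620, hence θ₀ = arccos 0.620 = 51.7°.
Before full moon the principal value applies: θ = 51.7°.

52°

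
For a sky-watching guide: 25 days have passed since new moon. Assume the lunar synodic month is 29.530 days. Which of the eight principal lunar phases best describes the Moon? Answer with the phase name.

At 25/29.530 of the cycle, θ ≈ 305° — the waning crescent range.

waning crescent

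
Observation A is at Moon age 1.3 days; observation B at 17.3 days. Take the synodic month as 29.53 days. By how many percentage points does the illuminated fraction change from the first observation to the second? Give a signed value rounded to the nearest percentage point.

+91 percentage points

θ₁ = 360° × 1.3/29.53 = 15.8°, f₁ = (1 − cos θ₁)/2 = 0.019.
θ₂ = 360° × 17.3/29.53 = 210.9°, f₂ = (1 − cos θ₂)/2 = 0.929.
Change = f₂ − f₁ = +0.910 → +91 percentage points.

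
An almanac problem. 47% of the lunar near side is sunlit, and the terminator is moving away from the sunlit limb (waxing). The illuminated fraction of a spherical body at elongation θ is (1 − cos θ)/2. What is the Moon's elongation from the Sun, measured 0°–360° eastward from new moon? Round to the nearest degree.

87°

Invert f = (1 − cos θ)/2 to get cos θ = 1 − 2(0.47) = 0.060, hence θ₀ = arccos 0.060 = 86.6°.
Waxing ⇒ before full, so θ = 86.6°.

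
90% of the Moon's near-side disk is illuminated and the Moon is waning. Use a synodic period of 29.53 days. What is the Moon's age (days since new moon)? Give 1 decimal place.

From f = (1 − cos θ)/2: cos θ = 1 − 2×0.90 = -0.800; arccos → 143.1°.
A waning Moon lies in 180°–360°, so θ = 360° − 143.1° = 216.9°.
At 360°/29.53 d per day, 216.9° corresponds to 17.79 days.

17.8 days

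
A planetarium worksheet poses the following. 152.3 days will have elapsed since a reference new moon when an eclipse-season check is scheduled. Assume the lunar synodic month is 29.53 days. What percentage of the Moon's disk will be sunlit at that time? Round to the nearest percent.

23%

152.3 d spans 5 complete synodic months (5 × 29.53 = 147.65 d) plus 4.65 d.
Phase angle: θ = 360°·(4.65 d)/(29.53 d) = 56.7°.
cos 56.7° = 0.549, so f = (1 − 0.549)/2 = 0.225, so 23%.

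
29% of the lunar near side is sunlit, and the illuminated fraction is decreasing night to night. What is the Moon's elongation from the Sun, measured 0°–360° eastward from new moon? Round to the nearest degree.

295°

From f = (1 − cos θ)/2: cos θ = 1 − 2×0.29 = 0.420; arccos → 65.2°.
Since the Moon is past full (waning), take the reflex angle: θ = 360° − 65.2° = 294.8°.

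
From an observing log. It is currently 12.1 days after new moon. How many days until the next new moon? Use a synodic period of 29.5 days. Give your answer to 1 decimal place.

One full lunation from the last new moon is 29.5 d; remaining = 29.5 − 12.1 = 17.400 d.

17.4 days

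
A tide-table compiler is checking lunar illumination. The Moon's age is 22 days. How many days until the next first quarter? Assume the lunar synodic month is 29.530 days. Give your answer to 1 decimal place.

First quarter is 0.25 of the way through the cycle: age 0.25 × 29.530 = 7.383 d.
This lunation's first quarter (7.383 d) has passed, so add one period: 36.913 − 22 = 14.913 days.

14.9 days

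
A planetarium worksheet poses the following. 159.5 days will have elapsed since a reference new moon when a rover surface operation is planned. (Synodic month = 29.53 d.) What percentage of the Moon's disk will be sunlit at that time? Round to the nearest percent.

91%

Reduce mod P: 159.5 − 5×29.53 = 11.85 d into the current lunation.
The Moon has covered 11.85/29.53 of its cycle, so θ ≈ 360° × 11.85/29.53 = 144.5°.
With cos θ = (-0.814), the lit fraction is (1 − (-0.814))/2 ≈ 0.907, so 91%.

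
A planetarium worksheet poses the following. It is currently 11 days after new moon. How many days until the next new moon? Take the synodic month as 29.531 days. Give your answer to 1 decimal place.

18.5 days

One full lunation from the last new moon is 29.531 d; remaining = 29.531 − 11 = 18.531 d.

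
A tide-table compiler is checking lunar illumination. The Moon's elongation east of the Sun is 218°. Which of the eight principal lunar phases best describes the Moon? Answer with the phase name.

The waning gibbous sector spans roughly 202°–248°; 218° falls inside it.

waning gibbous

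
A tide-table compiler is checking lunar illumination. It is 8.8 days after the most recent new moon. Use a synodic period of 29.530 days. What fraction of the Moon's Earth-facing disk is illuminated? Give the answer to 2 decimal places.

0.65

The Moon has covered 8.8/29.530 of its cycle, so θ ≈ 360° × 8.8/29.530 = 107.3°.
Illuminated fraction = (1 − cos 107.3°)/2 = (1 − (-0.297))/2 ≈ 0.649.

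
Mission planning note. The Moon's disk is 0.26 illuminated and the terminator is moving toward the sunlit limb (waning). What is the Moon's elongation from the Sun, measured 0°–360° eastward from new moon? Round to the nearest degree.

299°

Invert f = (1 − cos θ)/2 to get cos θ = 1 − 2(0.26) = 0.480, hence θ₀ = arccos 0.480 = 61.3°.
A waning Moon lies in 180°–360°, so θ = 360° − 61.3° = 298.7°.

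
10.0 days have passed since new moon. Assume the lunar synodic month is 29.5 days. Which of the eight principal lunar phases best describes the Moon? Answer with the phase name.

θ ≈ 360° × 10.0/29.5 = 122°, which falls in the waxing gibbous sector.

waxing gibbous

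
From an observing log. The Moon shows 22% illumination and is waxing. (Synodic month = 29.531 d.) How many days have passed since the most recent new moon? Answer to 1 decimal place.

cos θ = 1 − 2f = 0.560, giving a principal value of 55.9°.
Before full moon the principal value applies: θ = 55.9°.
At 360°/29.531 d per day, 55.9° corresponds to 4.59 days.

4.6 days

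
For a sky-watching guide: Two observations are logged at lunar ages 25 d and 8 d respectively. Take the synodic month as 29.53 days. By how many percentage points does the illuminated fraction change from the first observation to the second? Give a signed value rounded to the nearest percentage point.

First observation: θ = 360°·25/29.53 = 304.8°, so f = 0.215.
Second observation: θ = 97.5°, f = 0.566.
Δf = 0.566 − 0.215 = +0.351, i.e. +35 pp.

+35 pp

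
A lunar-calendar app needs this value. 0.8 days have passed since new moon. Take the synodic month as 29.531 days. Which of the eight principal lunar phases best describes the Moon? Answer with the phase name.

new moon

At 0.8/29.531 of the cycle, θ ≈ 10° — the new moon range.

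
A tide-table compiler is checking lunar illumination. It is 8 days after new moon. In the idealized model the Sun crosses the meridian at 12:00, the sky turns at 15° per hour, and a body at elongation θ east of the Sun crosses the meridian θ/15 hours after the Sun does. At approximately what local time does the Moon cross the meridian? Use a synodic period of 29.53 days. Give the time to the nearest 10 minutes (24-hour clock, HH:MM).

Elongation θ = 360° × 8/29.53 ≈ 97.5°.
The Moon trails the Sun by θ/15 = 97.5/15 ≈ 6.50 hours.
12:00 + 6.502 h ≈ 18:30 → 18:30 to the nearest ten minutes.

18:30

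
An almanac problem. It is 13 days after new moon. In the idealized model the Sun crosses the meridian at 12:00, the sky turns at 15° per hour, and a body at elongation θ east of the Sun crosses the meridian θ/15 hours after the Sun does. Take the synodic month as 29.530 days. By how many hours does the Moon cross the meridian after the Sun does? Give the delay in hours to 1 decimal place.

The Moon has covered 13/29.530 of its cycle, so θ ≈ 360° × 13/29.530 = 158.5°.
At 15° of sky rotation per hour, 158.5° corresponds to a 10.57 h lag.
So the Moon crosses the meridian 10.57 h after the Sun.

10.6 h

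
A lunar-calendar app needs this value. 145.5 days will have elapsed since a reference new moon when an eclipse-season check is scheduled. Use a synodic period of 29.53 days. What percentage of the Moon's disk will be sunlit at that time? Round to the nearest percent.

5%

145.5 d spans 4 complete synodic months (4 × 29.53 = 118.12 d) plus 27.38 d.
Elongation θ = 360° × 27.38/29.53 ≈ 333.8°.
cos 333.8° = 0.897, so f = (1 − 0.897)/2 = 0.051, so 5%.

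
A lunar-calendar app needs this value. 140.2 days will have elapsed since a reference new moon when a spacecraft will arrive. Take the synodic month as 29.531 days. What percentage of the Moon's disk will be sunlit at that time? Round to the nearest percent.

51%

140.2 d spans 4 complete synodic months (4 × 29.531 = 118.12 d) plus 22.08 d.
The Moon has covered 22.08/29.531 of its cycle, so θ ≈ 360° × 22.08/29.531 = 269.1°.
cos 269.1° = (-0.015), so f = (1 − (-0.015))/2 = 0.508, so 51%.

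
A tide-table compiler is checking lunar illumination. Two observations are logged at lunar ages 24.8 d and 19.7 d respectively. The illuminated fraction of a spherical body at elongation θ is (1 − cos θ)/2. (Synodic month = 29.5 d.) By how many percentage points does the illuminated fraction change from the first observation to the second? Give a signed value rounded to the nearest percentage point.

+52 pp

First observation: θ = 360°·24.8/29.5 = 302.6°, so f = 0.230.
Second observation: θ = 240.4°, f = 0.747.
Δf = 0.747 − 0.230 = +0.517, i.e. +52 pp.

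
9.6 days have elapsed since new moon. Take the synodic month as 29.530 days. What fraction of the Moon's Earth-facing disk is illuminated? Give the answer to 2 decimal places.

0.73

Elongation θ = 360° × 9.6/29.530 ≈ 117.0°.
Illuminated fraction = (1 − cos 117.0°)/2 = (1 − (-0.455))/2 ≈ 0.727.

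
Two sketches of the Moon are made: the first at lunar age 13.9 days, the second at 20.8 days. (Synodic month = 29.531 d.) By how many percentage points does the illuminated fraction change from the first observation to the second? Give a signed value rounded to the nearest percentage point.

-35 pp

First observation: θ = 360°·13.9/29.531 = 169.4°, so f = 0.992.
Second observation: θ = 253.6°, f = 0.641.
Δf = 0.641 − 0.992 = -0.350, i.e. -35 pp.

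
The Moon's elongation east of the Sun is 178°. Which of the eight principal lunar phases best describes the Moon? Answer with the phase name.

full moon

178° lies in the full moon sector of the 8-phase cycle.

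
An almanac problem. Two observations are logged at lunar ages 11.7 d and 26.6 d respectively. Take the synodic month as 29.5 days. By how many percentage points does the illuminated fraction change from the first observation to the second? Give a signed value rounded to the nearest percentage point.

First observation: θ = 360°·11.7/29.5 = 142.8°, so f = 0.898.
Second observation: θ = 324.6°, f = 0.092.
Δf = 0.092 − 0.898 = -0.806, i.e. -81 pp.

-81 pp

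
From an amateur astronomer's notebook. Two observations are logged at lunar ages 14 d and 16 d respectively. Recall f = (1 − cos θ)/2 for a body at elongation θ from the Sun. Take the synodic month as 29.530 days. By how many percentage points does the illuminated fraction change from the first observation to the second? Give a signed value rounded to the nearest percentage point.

θ₁ = 360° × 14/29.530 = 170.7°, f₁ = (1 − cos θ₁)/2 = 0.993.
θ₂ = 360° × 16/29.530 = 195.1°, f₂ = (1 − cos θ₂)/2 = 0.983.
Change = f₂ − f₁ = -0.011 → -1 percentage points.

-1 percentage points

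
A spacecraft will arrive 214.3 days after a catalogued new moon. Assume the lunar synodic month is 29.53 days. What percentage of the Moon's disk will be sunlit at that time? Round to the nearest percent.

52%

214.3/29.53 = 7.257 lunations, so 7 complete cycles and 7.59 d into the next.
Elongation θ = 360° × 7.59/29.53 ≈ 92.5°.
cos 92.5° = (-0.044), so f = (1 − (-0.044))/2 = 0.522, so 52%.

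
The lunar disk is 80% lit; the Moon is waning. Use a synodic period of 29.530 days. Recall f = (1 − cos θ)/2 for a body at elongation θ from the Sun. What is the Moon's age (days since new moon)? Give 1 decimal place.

Invert f = (1 − cos θ)/2 to get cos θ = 1 − 2(0.80) = -0.600, hence θ₀ = arccos -0.600 = 126.9°.
Waning ⇒ past full, so θ = 360° − 126.9° = 233.1°.
At 360°/29.530 d per day, 233.1° corresponds to 19.12 days.

19.1 days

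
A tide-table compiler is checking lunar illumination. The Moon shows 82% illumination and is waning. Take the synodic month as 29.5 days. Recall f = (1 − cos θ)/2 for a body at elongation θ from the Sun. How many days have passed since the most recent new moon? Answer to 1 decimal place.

18.9 days

Invert f = (1 − cos θ)/2 to get cos θ = 1 − 2(0.82) = -0.640, hence θ₀ = arccos -0.640 = 129.8°.
Since the Moon is past full (waning), take the reflex angle: θ = 360° − 129.8° = 230.2°.
That fraction of the synodic month is 230.2/360 × 29.5 d ≈ 18.86 d.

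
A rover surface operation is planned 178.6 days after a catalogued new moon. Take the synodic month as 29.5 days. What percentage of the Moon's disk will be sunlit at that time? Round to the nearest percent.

178.6/29.5 = 6.054 lunations, so 6 complete cycles and 1.60 d into the next.
The Moon has covered 1.60/29.5 of its cycle, so θ ≈ 360° × 1.60/29.5 = 19.5°.
With cos θ = 0.942, the lit fraction is (1 − 0.942)/2 ≈ 0.029, so 3%.

3%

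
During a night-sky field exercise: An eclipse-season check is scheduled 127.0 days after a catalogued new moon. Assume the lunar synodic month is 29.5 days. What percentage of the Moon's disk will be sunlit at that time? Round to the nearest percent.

67%

127.0/29.5 = 4.305 lunations, so 4 complete cycles and 9.00 d into the next.
Elongation θ = 360° × 9.00/29.5 ≈ 109.8°.
With cos θ = (-0.339), the lit fraction is (1 − (-0.339))/2 ≈ 0.670, so 67%.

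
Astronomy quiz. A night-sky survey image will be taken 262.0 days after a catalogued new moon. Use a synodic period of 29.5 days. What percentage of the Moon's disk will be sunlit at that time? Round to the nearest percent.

Reduce mod P: 262.0 − 8×29.5 = 26.00 d into the current lunation.
Phase angle: θ = 360°·(26.00 d)/(29.5 d) = 317.3°.
With cos θ = 0.735, the lit fraction is (1 − 0.735)/2 ≈ 0.133, so 13%.

13%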